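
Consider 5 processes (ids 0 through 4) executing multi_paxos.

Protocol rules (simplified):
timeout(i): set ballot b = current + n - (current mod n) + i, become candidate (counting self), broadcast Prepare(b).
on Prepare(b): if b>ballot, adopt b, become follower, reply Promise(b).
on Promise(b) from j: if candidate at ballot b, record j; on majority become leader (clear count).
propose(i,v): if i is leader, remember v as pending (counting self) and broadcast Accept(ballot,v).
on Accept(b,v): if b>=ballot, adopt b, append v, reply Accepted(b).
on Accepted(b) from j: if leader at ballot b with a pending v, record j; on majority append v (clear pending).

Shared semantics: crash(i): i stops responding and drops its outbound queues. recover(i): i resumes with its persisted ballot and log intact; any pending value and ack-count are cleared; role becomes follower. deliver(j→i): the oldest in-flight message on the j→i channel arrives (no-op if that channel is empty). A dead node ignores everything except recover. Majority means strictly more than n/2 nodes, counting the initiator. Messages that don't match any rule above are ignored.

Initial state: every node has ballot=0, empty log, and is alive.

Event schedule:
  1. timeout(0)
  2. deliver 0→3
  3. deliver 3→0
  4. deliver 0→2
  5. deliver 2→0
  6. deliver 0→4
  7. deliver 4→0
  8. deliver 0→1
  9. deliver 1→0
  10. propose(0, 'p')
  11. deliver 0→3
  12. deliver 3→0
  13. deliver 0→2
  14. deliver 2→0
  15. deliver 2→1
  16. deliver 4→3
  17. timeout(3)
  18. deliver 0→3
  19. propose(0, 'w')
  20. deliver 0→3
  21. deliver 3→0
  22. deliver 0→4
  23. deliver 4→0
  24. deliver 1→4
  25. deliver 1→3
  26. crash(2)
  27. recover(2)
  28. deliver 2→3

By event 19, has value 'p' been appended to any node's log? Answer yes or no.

yes

after 1 — timeout(0): n0:cand/b5/[-]
after 2 — deliver 0→3: n3:foll/b5/[-]
after 3 — deliver 3→0: ·
after 4 — deliver 0→2: n2:foll/b5/[-]
after 5 — deliver 2→0: n0:lead/b5/[-]
after 6 — deliver 0→4: n4:foll/b5/[-]
after 7 — deliver 4→0: ·
after 8 — deliver 0→1: n1:foll/b5/[-]
after 9 — deliver 1→0: ·
after 10 — propose(0,'p'): ·
after 11 — deliver 0→3: n3:foll/b5/[p]
after 12 — deliver 3→0: ·
after 13 — deliver 0→2: n2:foll/b5/[p]
after 14 — deliver 2→0: n0:lead/b5/[p]
after 15 — deliver 2→1: ·
after 16 — deliver 4→3: ·
after 17 — timeout(3): n3:cand/b13/[p]
after 18 — deliver 0→3: ·
after 19 — propose(0,'w'): ·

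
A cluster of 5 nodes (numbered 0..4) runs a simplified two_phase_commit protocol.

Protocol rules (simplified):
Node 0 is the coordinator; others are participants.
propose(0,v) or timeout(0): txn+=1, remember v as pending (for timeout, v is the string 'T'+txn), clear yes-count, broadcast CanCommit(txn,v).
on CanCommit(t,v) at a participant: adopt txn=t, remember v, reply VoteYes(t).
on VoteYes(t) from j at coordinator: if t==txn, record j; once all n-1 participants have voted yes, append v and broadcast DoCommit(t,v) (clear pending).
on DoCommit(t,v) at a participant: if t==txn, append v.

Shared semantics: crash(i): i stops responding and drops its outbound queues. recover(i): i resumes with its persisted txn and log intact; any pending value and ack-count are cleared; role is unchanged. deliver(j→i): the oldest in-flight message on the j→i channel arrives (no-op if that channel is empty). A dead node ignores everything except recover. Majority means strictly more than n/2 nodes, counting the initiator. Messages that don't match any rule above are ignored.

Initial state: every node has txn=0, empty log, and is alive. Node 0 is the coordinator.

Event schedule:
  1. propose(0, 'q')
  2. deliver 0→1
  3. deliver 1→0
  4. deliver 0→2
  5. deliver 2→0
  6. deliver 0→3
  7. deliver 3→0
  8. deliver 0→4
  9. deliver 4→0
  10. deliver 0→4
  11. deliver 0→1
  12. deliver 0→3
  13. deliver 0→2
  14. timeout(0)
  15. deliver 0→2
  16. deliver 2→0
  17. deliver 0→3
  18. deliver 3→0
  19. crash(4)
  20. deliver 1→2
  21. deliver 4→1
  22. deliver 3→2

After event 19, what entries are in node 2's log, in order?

q

step 1 propose(0,'q'): 0={coor,t=1,log=-}
step 2 deliver 0→1: 1={part,t=1,log=-}
step 3 deliver 1→0: —
step 4 deliver 0→2: 2={part,t=1,log=-}
step 5 deliver 2→0: —
step 6 deliver 0→3: 3={part,t=1,log=-}
step 7 deliver 3→0: —
step 8 deliver 0→4: 4={part,t=1,log=-}
step 9 deliver 4→0: 0={coor,t=1,log=q}
step 10 deliver 0→4: 4={part,t=1,log=q}
step 11 deliver 0→1: 1={part,t=1,log=q}
step 12 deliver 0→3: 3={part,t=1,log=q}
step 13 deliver 0→2: 2={part,t=1,log=q}
step 14 timeout(0): 0={coor,t=2,log=q}
step 15 deliver 0→2: 2={part,t=2,log=q}
step 16 deliver 2→0: —
step 17 deliver 0→3: 3={part,t=2,log=q}
step 18 deliver 3→0: —
step 19 crash(4): 4={✗part,t=1,log=q}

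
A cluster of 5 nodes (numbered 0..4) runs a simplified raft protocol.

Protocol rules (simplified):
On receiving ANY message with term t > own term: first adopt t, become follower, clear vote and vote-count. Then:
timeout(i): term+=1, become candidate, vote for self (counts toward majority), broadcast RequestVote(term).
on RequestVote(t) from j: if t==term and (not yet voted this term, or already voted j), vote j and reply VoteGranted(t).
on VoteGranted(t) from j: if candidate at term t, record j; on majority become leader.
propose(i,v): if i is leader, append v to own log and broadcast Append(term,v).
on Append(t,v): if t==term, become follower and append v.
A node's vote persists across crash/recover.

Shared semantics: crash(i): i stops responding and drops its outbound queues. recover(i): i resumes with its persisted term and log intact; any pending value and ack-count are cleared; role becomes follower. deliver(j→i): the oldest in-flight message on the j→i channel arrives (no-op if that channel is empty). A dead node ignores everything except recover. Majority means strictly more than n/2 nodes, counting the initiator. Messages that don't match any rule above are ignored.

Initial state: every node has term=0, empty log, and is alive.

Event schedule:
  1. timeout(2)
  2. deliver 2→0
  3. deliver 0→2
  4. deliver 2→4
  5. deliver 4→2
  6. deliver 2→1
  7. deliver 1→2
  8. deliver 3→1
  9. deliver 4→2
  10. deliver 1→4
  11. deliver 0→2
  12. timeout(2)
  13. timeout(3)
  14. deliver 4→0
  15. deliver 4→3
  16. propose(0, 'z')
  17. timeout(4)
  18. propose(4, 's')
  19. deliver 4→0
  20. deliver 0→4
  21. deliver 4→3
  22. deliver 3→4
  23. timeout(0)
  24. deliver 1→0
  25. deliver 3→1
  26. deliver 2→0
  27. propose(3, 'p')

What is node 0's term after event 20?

after 1 — timeout(2): n2:cand/t1/[-]
after 2 — deliver 2→0: n0:foll/t1/[-]
after 3 — deliver 0→2: ·
after 4 — deliver 2→4: n4:foll/t1/[-]
after 5 — deliver 4→2: n2:lead/t1/[-]
after 6 — deliver 2→1: n1:foll/t1/[-]
after 7 — deliver 1→2: ·
after 8 — deliver 3→1: ·
after 9 — deliver 4→2: ·
after 10 — deliver 1→4: ·
after 11 — deliver 0→2: ·
after 12 — timeout(2): n2:cand/t2/[-]
after 13 — timeout(3): n3:cand/t1/[-]
after 14 — deliver 4→0: ·
after 15 — deliver 4→3: ·
after 16 — propose(0,'z'): ·
after 17 — timeout(4): n4:cand/t2/[-]
after 18 — propose(4,'s'): ·
after 19 — deliver 4→0: n0:foll/t2/[-]
after 20 — deliver 0→4: ·

2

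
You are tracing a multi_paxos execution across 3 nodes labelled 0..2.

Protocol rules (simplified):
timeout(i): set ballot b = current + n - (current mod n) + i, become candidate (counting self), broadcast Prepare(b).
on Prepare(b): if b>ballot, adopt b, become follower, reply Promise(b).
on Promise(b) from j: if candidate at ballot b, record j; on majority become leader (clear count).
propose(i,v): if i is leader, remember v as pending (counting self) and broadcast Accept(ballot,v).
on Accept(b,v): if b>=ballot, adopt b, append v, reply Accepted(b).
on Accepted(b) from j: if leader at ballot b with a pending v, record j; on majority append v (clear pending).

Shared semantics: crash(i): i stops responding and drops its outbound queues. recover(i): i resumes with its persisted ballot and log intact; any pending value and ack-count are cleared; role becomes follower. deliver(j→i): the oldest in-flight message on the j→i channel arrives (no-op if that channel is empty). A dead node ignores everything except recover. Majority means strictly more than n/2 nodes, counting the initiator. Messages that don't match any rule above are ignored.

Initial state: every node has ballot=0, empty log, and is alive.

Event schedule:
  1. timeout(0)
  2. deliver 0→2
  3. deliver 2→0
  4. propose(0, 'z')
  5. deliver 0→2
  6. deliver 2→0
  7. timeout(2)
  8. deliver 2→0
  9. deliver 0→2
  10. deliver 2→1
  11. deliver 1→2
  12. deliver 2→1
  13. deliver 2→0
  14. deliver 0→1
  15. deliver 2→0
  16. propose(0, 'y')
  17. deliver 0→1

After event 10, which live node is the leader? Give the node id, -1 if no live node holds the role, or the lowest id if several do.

e1 timeout(0): 0[cand,b=3,-]
e2 deliver 0→2: 2[foll,b=3,-]
e3 deliver 2→0: 0[lead,b=3,-]
e4 propose(0,'z'): ·
e5 deliver 0→2: 2[foll,b=3,z]
e6 deliver 2→0: 0[lead,b=3,z]
e7 timeout(2): 2[cand,b=8,z]
e8 deliver 2→0: 0[foll,b=8,z]
e9 deliver 0→2: 2[lead,b=8,z]
e10 deliver 2→1: 1[foll,b=8,-]

2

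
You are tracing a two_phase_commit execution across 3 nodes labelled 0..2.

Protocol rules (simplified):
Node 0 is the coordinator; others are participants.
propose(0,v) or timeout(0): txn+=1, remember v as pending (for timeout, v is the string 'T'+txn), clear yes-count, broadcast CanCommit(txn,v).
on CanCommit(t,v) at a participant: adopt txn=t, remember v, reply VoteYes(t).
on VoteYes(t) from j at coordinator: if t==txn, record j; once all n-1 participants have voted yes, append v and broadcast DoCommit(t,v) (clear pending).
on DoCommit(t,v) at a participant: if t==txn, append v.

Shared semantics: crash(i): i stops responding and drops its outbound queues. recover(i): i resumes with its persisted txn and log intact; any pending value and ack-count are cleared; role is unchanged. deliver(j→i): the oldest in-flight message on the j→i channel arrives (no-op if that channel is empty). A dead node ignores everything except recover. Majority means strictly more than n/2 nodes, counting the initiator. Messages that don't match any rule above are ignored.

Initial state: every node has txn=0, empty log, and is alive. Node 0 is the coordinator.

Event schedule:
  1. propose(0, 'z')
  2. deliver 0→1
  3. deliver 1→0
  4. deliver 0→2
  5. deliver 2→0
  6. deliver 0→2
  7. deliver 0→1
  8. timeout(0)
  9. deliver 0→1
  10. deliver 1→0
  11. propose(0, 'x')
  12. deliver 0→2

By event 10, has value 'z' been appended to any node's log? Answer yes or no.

[1] propose(0,'z') → N0(coor t1 [-])
[2] deliver 0→1 → N1(part t1 [-])
[3] deliver 1→0 → ∅
[4] deliver 0→2 → N2(part t1 [-])
[5] deliver 2→0 → N0(coor t1 [z])
[6] deliver 0→2 → N2(part t1 [z])
[7] deliver 0→1 → N1(part t1 [z])
[8] timeout(0) → N0(coor t2 [z])
[9] deliver 0→1 → N1(part t2 [z])
[10] deliver 1→0 → ∅

yes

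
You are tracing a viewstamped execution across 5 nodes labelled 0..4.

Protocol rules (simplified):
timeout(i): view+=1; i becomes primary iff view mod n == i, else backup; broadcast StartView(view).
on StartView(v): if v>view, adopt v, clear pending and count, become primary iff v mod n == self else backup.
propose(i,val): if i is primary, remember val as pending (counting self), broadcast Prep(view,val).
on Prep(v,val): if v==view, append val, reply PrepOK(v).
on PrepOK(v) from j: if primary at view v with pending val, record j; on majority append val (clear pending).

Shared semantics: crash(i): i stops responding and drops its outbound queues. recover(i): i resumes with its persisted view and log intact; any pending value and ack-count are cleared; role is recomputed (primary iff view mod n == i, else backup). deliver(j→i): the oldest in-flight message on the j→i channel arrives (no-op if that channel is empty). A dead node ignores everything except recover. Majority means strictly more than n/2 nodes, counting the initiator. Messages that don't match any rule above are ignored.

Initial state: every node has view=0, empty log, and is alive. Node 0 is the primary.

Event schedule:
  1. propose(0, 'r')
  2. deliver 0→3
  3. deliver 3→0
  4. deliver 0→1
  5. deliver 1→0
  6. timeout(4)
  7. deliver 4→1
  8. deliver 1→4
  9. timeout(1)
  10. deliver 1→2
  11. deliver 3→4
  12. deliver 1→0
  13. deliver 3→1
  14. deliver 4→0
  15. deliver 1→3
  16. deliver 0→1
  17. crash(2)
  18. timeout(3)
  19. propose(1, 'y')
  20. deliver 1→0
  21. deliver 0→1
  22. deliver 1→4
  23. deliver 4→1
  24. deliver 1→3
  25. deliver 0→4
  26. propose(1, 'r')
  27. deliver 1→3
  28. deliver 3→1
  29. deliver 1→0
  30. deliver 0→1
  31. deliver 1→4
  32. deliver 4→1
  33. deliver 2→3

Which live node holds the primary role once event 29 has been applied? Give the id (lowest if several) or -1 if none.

1. propose(0,'r'):  nop
2. deliver 0→3:  <3:back v0 r>
3. deliver 3→0:  nop
4. deliver 0→1:  <1:back v0 r>
5. deliver 1→0:  <0:prim v0 r>
6. timeout(4):  <4:back v1 ->
7. deliver 4→1:  <1:prim v1 r>
8. deliver 1→4:  nop
9. timeout(1):  <1:back v2 r>
10. deliver 1→2:  <2:prim v2 ->
11. deliver 3→4:  nop
12. deliver 1→0:  <0:back v2 r>
13. deliver 3→1:  nop
14. deliver 4→0:  nop
15. deliver 1→3:  <3:back v2 r>
16. deliver 0→1:  nop
17. crash(2):  <2:✗prim v2 ->
18. timeout(3):  <3:prim v3 r>
19. propose(1,'y'):  nop
20. deliver 1→0:  nop
21. deliver 0→1:  nop
22. deliver 1→4:  <4:back v2 ->
23. deliver 4→1:  nop
24. deliver 1→3:  nop
25. deliver 0→4:  nop
26. propose(1,'r'):  nop
27. deliver 1→3:  nop
28. deliver 3→1:  <1:back v3 r>
29. deliver 1→0:  nop

3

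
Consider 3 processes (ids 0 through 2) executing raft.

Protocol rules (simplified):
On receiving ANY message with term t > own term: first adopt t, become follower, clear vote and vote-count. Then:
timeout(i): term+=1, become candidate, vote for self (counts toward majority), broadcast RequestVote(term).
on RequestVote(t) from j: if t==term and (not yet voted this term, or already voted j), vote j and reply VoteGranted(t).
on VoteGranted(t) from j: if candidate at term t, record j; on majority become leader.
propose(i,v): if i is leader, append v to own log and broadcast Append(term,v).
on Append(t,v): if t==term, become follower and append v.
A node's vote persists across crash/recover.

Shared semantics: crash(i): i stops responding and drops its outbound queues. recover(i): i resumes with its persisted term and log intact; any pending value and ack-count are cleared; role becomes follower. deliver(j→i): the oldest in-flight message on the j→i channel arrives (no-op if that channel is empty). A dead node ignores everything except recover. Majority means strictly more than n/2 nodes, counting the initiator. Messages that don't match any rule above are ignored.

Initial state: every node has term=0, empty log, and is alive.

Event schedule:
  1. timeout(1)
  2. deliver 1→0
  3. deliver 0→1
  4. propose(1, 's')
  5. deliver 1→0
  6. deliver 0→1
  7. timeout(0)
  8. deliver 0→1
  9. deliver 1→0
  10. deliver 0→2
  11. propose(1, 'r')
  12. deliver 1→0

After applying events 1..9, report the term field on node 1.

2

step 1 timeout(1): 1={cand,t=1,log=-}
step 2 deliver 1→0: 0={foll,t=1,log=-}
step 3 deliver 0→1: 1={lead,t=1,log=-}
step 4 propose(1,'s'): 1={lead,t=1,log=s}
step 5 deliver 1→0: 0={foll,t=1,log=s}
step 6 deliver 0→1: —
step 7 timeout(0): 0={cand,t=2,log=s}
step 8 deliver 0→1: 1={foll,t=2,log=s}
step 9 deliver 1→0: 0={lead,t=2,log=s}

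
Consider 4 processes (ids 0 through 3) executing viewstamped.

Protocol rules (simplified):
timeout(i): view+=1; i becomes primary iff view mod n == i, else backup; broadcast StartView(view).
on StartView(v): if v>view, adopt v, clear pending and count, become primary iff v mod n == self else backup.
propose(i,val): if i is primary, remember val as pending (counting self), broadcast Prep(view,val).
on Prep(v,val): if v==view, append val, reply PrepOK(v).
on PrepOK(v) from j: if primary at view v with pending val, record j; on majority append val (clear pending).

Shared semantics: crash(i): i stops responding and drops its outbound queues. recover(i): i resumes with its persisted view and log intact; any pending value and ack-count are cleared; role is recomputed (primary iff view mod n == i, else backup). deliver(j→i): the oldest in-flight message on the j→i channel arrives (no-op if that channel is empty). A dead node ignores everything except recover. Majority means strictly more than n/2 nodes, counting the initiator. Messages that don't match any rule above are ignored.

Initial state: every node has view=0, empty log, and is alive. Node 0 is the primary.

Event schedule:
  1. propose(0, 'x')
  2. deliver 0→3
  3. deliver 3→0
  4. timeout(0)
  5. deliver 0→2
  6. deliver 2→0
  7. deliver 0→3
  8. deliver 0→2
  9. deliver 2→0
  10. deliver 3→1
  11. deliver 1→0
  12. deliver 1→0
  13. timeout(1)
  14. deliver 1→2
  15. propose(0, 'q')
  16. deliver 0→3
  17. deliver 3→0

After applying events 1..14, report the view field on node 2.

1

e1 propose(0,'x'): ·
e2 deliver 0→3: 3[back,v=0,x]
e3 deliver 3→0: ·
e4 timeout(0): 0[back,v=1,-]
e5 deliver 0→2: 2[back,v=0,x]
e6 deliver 2→0: ·
e7 deliver 0→3: 3[back,v=1,x]
e8 deliver 0→2: 2[back,v=1,x]
e9 deliver 2→0: ·
e10 deliver 3→1: ·
e11 deliver 1→0: ·
e12 deliver 1→0: ·
e13 timeout(1): 1[prim,v=1,-]
e14 deliver 1→2: ·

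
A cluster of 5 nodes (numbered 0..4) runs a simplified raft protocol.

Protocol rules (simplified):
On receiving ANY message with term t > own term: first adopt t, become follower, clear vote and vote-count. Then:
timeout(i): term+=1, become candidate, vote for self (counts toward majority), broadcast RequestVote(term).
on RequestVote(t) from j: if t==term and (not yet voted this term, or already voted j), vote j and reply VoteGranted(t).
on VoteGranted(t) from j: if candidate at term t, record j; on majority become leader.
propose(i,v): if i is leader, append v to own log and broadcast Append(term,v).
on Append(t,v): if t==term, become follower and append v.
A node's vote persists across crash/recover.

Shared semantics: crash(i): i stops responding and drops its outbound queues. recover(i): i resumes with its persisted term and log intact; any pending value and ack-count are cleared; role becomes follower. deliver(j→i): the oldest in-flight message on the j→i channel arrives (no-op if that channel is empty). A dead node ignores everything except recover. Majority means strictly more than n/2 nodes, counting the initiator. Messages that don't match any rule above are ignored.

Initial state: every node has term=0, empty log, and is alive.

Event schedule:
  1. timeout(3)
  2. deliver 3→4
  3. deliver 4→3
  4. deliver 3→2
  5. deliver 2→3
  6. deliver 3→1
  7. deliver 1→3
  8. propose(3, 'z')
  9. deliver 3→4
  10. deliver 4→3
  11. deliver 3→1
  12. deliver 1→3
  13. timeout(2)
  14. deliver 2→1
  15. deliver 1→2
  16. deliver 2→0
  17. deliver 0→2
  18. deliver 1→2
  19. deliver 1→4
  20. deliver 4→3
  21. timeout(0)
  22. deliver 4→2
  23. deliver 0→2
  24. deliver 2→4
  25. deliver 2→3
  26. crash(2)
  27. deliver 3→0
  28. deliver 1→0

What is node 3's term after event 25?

after 1 — timeout(3): n3:cand/t1/[-]
after 2 — deliver 3→4: n4:foll/t1/[-]
after 3 — deliver 4→3: ·
after 4 — deliver 3→2: n2:foll/t1/[-]
after 5 — deliver 2→3: n3:lead/t1/[-]
after 6 — deliver 3→1: n1:foll/t1/[-]
after 7 — deliver 1→3: ·
after 8 — propose(3,'z'): n3:lead/t1/[z]
after 9 — deliver 3→4: n4:foll/t1/[z]
after 10 — deliver 4→3: ·
after 11 — deliver 3→1: n1:foll/t1/[z]
after 12 — deliver 1→3: ·
after 13 — timeout(2): n2:cand/t2/[-]
after 14 — deliver 2→1: n1:foll/t2/[z]
after 15 — deliver 1→2: ·
after 16 — deliver 2→0: n0:foll/t2/[-]
after 17 — deliver 0→2: n2:lead/t2/[-]
after 18 — deliver 1→2: ·
after 19 — deliver 1→4: ·
after 20 — deliver 4→3: ·
after 21 — timeout(0): n0:cand/t3/[-]
after 22 — deliver 4→2: ·
after 23 — deliver 0→2: n2:foll/t3/[-]
after 24 — deliver 2→4: n4:foll/t2/[z]
after 25 — deliver 2→3: n3:foll/t2/[z]

2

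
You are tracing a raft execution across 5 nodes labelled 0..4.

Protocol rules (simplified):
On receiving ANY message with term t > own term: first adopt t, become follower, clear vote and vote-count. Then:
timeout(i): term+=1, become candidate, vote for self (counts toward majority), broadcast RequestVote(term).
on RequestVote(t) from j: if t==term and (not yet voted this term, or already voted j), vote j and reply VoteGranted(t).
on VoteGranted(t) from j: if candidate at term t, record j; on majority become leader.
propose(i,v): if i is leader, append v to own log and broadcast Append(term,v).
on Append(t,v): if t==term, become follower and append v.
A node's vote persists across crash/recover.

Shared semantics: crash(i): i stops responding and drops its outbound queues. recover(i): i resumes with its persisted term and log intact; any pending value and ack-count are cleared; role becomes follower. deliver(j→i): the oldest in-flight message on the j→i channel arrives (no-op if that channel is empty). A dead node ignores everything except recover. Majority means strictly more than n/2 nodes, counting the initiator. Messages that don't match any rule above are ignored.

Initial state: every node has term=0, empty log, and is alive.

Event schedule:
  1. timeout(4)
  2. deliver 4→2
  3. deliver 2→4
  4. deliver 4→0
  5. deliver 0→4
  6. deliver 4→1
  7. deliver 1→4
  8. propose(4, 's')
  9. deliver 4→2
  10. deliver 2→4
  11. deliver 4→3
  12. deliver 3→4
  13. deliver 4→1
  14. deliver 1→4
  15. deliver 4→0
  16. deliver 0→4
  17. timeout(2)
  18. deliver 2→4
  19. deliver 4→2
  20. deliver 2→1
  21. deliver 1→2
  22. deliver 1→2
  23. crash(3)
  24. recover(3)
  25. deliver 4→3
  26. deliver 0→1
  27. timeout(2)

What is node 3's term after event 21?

1

[1] timeout(4) → N4(cand t1 [-])
[2] deliver 4→2 → N2(foll t1 [-])
[3] deliver 2→4 → ∅
[4] deliver 4→0 → N0(foll t1 [-])
[5] deliver 0→4 → N4(lead t1 [-])
[6] deliver 4→1 → N1(foll t1 [-])
[7] deliver 1→4 → ∅
[8] propose(4,'s') → N4(lead t1 [s])
[9] deliver 4→2 → N2(foll t1 [s])
[10] deliver 2→4 → ∅
[11] deliver 4→3 → N3(foll t1 [-])
[12] deliver 3→4 → ∅
[13] deliver 4→1 → N1(foll t1 [s])
[14] deliver 1→4 → ∅
[15] deliver 4→0 → N0(foll t1 [s])
[16] deliver 0→4 → ∅
[17] timeout(2) → N2(cand t2 [s])
[18] deliver 2→4 → N4(foll t2 [s])
[19] deliver 4→2 → ∅
[20] deliver 2→1 → N1(foll t2 [s])
[21] deliver 1→2 → N2(lead t2 [s])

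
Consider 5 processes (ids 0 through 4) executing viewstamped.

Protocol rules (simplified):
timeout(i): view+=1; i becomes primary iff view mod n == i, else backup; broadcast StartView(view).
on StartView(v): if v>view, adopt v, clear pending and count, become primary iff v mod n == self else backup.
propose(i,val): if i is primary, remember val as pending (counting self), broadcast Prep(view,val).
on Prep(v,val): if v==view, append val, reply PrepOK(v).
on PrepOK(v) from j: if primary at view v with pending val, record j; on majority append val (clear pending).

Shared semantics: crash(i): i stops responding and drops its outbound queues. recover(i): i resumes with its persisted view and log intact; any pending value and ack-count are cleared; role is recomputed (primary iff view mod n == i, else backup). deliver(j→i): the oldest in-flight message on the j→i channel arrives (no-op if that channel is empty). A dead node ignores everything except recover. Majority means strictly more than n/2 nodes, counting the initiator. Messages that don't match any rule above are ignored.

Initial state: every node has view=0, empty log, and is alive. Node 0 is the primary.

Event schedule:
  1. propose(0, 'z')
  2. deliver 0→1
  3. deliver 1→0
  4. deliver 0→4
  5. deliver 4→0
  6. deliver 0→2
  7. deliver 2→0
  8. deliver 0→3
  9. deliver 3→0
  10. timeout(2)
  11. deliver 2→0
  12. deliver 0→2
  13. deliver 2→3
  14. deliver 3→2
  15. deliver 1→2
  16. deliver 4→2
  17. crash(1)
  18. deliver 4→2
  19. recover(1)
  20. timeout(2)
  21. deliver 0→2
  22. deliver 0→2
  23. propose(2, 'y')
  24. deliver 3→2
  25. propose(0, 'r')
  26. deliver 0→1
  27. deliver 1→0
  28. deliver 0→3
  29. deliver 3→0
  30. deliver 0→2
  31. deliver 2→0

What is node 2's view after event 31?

step 1 propose(0,'z'): —
step 2 deliver 0→1: 1={back,v=0,log=z}
step 3 deliver 1→0: —
step 4 deliver 0→4: 4={back,v=0,log=z}
step 5 deliver 4→0: 0={prim,v=0,log=z}
step 6 deliver 0→2: 2={back,v=0,log=z}
step 7 deliver 2→0: —
step 8 deliver 0→3: 3={back,v=0,log=z}
step 9 deliver 3→0: —
step 10 timeout(2): 2={back,v=1,log=z}
step 11 deliver 2→0: 0={back,v=1,log=z}
step 12 deliver 0→2: —
step 13 deliver 2→3: 3={back,v=1,log=z}
step 14 deliver 3→2: —
step 15 deliver 1→2: —
step 16 deliver 4→2: —
step 17 crash(1): 1={✗back,v=0,log=z}
step 18 deliver 4→2: —
step 19 recover(1): 1={back,v=0,log=z}
step 20 timeout(2): 2={prim,v=2,log=z}
step 21 deliver 0→2: —
step 22 deliver 0→2: —
step 23 propose(2,'y'): —
step 24 deliver 3→2: —
step 25 propose(0,'r'): —
step 26 deliver 0→1: —
step 27 deliver 1→0: —
step 28 deliver 0→3: —
step 29 deliver 3→0: —
step 30 deliver 0→2: —
step 31 deliver 2→0: 0={back,v=2,log=z}

2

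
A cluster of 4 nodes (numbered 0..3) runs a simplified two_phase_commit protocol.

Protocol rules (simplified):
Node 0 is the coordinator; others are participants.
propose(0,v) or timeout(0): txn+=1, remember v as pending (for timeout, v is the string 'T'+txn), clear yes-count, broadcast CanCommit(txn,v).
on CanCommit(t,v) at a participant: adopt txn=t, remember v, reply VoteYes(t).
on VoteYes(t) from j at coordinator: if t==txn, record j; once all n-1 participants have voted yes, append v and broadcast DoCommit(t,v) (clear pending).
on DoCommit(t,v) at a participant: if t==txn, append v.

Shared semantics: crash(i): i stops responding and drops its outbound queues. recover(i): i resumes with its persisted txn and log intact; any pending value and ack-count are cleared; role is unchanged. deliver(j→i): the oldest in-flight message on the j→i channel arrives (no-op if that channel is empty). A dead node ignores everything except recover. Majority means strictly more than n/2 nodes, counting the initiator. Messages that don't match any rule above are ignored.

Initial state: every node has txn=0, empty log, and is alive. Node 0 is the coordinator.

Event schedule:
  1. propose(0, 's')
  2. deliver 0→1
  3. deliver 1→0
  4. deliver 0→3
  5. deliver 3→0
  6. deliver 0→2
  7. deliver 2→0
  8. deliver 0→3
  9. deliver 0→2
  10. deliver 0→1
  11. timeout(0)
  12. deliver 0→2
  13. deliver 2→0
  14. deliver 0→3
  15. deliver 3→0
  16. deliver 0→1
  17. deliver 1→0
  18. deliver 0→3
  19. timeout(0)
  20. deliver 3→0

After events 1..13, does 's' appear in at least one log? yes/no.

after 1 — propose(0,'s'): n0:coor/t1/[-]
after 2 — deliver 0→1: n1:part/t1/[-]
after 3 — deliver 1→0: ·
after 4 — deliver 0→3: n3:part/t1/[-]
after 5 — deliver 3→0: ·
after 6 — deliver 0→2: n2:part/t1/[-]
after 7 — deliver 2→0: n0:coor/t1/[s]
after 8 — deliver 0→3: n3:part/t1/[s]
after 9 — deliver 0→2: n2:part/t1/[s]
after 10 — deliver 0→1: n1:part/t1/[s]
after 11 — timeout(0): n0:coor/t2/[s]
after 12 — deliver 0→2: n2:part/t2/[s]
after 13 — deliver 2→0: ·

yes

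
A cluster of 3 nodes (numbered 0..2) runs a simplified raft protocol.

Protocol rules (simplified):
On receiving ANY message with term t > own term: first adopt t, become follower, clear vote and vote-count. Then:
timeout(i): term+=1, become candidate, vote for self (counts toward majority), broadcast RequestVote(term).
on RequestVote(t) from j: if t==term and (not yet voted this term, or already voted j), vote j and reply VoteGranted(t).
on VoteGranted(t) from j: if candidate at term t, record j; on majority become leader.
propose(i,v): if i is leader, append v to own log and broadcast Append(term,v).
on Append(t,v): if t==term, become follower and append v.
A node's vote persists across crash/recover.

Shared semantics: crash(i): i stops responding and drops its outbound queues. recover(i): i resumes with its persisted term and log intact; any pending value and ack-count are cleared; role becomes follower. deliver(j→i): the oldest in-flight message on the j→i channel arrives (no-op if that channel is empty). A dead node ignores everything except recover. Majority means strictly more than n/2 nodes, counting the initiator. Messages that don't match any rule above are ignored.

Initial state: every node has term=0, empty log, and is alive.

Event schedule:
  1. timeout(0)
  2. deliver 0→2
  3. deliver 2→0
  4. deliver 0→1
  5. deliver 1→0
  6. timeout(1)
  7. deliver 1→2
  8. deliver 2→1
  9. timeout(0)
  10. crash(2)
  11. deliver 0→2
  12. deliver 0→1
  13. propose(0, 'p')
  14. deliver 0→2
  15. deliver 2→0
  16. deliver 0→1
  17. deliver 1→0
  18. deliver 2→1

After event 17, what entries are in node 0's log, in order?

[1] timeout(0) → N0(cand t1 [-])
[2] deliver 0→2 → N2(foll t1 [-])
[3] deliver 2→0 → N0(lead t1 [-])
[4] deliver 0→1 → N1(foll t1 [-])
[5] deliver 1→0 → ∅
[6] timeout(1) → N1(cand t2 [-])
[7] deliver 1→2 → N2(foll t2 [-])
[8] deliver 2→1 → N1(lead t2 [-])
[9] timeout(0) → N0(cand t2 [-])
[10] crash(2) → N2(✗foll t2 [-])
[11] deliver 0→2 → ∅
[12] deliver 0→1 → ∅
[13] propose(0,'p') → ∅
[14] deliver 0→2 → ∅
[15] deliver 2→0 → ∅
[16] deliver 0→1 → ∅
[17] deliver 1→0 → ∅

empty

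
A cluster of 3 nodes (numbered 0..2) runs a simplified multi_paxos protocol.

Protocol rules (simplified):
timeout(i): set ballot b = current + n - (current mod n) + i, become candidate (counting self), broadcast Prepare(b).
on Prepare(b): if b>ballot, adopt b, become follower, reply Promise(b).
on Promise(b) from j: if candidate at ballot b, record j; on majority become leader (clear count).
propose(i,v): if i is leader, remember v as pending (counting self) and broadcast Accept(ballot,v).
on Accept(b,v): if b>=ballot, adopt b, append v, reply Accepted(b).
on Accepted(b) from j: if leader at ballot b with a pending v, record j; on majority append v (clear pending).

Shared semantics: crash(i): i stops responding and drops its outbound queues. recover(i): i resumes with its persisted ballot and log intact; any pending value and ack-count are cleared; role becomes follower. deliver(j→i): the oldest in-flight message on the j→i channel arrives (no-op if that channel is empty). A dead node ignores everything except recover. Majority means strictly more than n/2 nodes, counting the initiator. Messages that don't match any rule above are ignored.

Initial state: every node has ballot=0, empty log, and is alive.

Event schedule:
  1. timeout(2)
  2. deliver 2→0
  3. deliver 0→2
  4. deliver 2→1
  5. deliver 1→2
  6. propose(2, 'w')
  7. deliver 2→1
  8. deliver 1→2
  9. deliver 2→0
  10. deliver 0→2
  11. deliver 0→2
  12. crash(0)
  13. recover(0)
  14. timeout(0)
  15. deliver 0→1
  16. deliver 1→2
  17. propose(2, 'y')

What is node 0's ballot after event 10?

e1 timeout(2): 2[cand,b=5,-]
e2 deliver 2→0: 0[foll,b=5,-]
e3 deliver 0→2: 2[lead,b=5,-]
e4 deliver 2→1: 1[foll,b=5,-]
e5 deliver 1→2: ·
e6 propose(2,'w'): ·
e7 deliver 2→1: 1[foll,b=5,w]
e8 deliver 1→2: 2[lead,b=5,w]
e9 deliver 2→0: 0[foll,b=5,w]
e10 deliver 0→2: ·

5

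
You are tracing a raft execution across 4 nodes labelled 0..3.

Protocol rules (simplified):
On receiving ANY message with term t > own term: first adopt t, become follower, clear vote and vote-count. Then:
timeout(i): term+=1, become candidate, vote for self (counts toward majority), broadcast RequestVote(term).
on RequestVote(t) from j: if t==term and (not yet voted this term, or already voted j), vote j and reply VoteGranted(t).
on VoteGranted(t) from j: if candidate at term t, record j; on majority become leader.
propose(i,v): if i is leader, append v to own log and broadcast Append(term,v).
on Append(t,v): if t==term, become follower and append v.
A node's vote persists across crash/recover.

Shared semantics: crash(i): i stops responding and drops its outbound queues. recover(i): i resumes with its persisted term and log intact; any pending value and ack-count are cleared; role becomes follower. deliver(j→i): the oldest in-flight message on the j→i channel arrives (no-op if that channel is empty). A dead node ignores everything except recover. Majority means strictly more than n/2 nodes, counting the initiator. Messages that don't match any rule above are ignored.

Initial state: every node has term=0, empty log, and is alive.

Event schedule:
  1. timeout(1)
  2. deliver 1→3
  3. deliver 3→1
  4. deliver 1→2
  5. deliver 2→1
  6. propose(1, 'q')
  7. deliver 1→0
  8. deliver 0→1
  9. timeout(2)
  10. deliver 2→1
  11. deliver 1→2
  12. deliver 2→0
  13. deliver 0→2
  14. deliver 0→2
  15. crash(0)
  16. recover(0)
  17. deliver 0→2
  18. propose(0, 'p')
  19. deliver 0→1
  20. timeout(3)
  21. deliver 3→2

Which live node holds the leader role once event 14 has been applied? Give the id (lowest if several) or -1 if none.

[1] timeout(1) → N1(cand t1 [-])
[2] deliver 1→3 → N3(foll t1 [-])
[3] deliver 3→1 → ∅
[4] deliver 1→2 → N2(foll t1 [-])
[5] deliver 2→1 → N1(lead t1 [-])
[6] propose(1,'q') → N1(lead t1 [q])
[7] deliver 1→0 → N0(foll t1 [-])
[8] deliver 0→1 → ∅
[9] timeout(2) → N2(cand t2 [-])
[10] deliver 2→1 → N1(foll t2 [q])
[11] deliver 1→2 → ∅
[12] deliver 2→0 → N0(foll t2 [-])
[13] deliver 0→2 → ∅
[14] deliver 0→2 → ∅

-1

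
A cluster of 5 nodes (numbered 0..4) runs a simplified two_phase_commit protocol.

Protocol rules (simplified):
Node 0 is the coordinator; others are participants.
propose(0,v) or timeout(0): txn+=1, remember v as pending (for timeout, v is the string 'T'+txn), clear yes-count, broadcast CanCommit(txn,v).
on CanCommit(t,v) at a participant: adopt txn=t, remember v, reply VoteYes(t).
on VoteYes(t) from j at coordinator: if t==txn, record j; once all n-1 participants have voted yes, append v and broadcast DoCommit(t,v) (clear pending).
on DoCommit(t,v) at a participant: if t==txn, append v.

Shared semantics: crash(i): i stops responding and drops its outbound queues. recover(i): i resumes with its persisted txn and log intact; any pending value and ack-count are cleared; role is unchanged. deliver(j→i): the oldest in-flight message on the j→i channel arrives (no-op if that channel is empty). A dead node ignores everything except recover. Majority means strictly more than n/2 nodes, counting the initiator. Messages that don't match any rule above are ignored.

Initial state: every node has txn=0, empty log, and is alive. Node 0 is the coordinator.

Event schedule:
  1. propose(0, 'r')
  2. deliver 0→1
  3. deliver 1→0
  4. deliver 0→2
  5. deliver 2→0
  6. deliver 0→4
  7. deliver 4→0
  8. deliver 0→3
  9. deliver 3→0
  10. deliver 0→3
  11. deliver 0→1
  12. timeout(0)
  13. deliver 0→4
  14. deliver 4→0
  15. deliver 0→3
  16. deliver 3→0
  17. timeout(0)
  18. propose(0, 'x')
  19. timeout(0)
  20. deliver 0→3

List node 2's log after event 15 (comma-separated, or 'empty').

empty

[1] propose(0,'r') → N0(coor t1 [-])
[2] deliver 0→1 → N1(part t1 [-])
[3] deliver 1→0 → ∅
[4] deliver 0→2 → N2(part t1 [-])
[5] deliver 2→0 → ∅
[6] deliver 0→4 → N4(part t1 [-])
[7] deliver 4→0 → ∅
[8] deliver 0→3 → N3(part t1 [-])
[9] deliver 3→0 → N0(coor t1 [r])
[10] deliver 0→3 → N3(part t1 [r])
[11] deliver 0→1 → N1(part t1 [r])
[12] timeout(0) → N0(coor t2 [r])
[13] deliver 0→4 → N4(part t1 [r])
[14] deliver 4→0 → ∅
[15] deliver 0→3 → N3(part t2 [r])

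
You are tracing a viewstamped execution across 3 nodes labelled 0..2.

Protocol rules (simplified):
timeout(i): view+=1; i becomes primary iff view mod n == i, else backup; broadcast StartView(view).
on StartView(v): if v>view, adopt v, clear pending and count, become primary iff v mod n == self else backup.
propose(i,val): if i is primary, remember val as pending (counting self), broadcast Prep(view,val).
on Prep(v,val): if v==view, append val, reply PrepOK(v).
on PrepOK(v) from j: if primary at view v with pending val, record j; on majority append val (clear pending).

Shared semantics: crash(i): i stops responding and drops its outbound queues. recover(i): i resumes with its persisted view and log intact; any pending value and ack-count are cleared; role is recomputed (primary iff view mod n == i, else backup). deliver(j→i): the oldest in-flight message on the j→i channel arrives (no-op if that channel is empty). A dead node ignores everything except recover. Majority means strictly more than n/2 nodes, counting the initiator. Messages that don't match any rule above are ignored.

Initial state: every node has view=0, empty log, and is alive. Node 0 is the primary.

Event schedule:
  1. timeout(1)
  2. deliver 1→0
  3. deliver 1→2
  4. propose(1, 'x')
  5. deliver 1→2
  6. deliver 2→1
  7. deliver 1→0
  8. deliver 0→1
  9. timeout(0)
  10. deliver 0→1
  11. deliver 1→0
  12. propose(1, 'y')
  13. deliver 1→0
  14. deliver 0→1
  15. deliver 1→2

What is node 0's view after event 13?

1. timeout(1):  <1:prim v1 ->
2. deliver 1→0:  <0:back v1 ->
3. deliver 1→2:  <2:back v1 ->
4. propose(1,'x'):  nop
5. deliver 1→2:  <2:back v1 x>
6. deliver 2→1:  <1:prim v1 x>
7. deliver 1→0:  <0:back v1 x>
8. deliver 0→1:  nop
9. timeout(0):  <0:back v2 x>
10. deliver 0→1:  <1:back v2 x>
11. deliver 1→0:  nop
12. propose(1,'y'):  nop
13. deliver 1→0:  nop

2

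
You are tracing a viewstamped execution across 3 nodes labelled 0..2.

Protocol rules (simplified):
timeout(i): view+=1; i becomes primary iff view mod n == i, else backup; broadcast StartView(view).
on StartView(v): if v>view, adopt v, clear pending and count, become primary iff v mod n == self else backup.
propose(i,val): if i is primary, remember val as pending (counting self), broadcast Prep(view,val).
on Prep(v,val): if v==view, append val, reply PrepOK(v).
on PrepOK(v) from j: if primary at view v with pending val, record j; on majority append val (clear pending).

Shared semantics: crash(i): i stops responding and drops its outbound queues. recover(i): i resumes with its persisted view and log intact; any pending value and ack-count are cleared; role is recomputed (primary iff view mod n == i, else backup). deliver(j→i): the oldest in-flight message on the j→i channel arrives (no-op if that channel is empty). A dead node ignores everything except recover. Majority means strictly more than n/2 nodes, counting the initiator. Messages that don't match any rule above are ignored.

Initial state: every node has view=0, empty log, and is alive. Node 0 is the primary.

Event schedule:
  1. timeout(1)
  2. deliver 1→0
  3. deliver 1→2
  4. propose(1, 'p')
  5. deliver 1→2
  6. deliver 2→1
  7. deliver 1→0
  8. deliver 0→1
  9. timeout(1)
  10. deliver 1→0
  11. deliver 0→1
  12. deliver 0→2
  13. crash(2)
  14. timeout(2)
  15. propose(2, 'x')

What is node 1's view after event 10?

step 1 timeout(1): 1={prim,v=1,log=-}
step 2 deliver 1→0: 0={back,v=1,log=-}
step 3 deliver 1→2: 2={back,v=1,log=-}
step 4 propose(1,'p'): —
step 5 deliver 1→2: 2={back,v=1,log=p}
step 6 deliver 2→1: 1={prim,v=1,log=p}
step 7 deliver 1→0: 0={back,v=1,log=p}
step 8 deliver 0→1: —
step 9 timeout(1): 1={back,v=2,log=p}
step 10 deliver 1→0: 0={back,v=2,log=p}

2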